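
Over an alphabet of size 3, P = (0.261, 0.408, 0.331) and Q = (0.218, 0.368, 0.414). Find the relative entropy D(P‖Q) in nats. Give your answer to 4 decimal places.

D(P‖Q) = Σ p·ln(p/q).
  0.261·ln(0.261/0.218) = 0.04699
  0.408·ln(0.408/0.368) = 0.04210
  0.331·ln(0.331/0.414) = -0.07406
D(P‖Q) = 0.0150 nats.

0.0150 nats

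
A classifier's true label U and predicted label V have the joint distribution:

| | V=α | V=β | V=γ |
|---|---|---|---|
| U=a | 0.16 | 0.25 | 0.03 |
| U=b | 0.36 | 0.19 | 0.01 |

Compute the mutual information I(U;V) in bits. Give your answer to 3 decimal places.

Marginals: p(U) = (0.4400, 0.5600), p(V) = (0.5200, 0.4400, 0.0400).
I(U;V) = Σ p(x,y)·log₂[p(x,y)/(p(x)p(y))].
  (a,α): 0.16·log₂(0.6993) = -0.0826
  (a,β): 0.25·log₂(1.2913) = 0.0922
  (a,γ): 0.03·log₂(1.7045) = 0.0231
  (b,α): 0.36·log₂(1.2363) = 0.1102
  (b,β): 0.19·log₂(0.7711) = -0.0713
  (b,γ): 0.01·log₂(0.4464) = -0.0116
Sum = 0.060 bits.

0.060 bits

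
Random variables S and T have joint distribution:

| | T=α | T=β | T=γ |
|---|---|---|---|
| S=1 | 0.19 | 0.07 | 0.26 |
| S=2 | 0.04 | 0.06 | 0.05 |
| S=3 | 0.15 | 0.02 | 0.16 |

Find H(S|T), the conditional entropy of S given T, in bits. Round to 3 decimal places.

1.368 bits

Chain rule: H(S|T) = H(S,T) − H(T).
Marginals: p(S) = (0.5200, 0.1500, 0.3300), p(T) = (0.3800, 0.1500, 0.4700).
H(S,T) = 2.8209 bits; H(T) = 1.4530 bits.
H(S|T) = 2.8209 − 1.4530 = 1.368 bits.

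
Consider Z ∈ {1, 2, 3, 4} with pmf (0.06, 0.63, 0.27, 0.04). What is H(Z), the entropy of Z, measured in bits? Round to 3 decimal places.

1.359 bits

H(Z) = −Σ p·log₂ p.
  −(0.06)·log₂(0.06) = 0.2435
  −(0.63)·log₂(0.63) = 0.4199
  −(0.27)·log₂(0.27) = 0.5100
  −(0.04)·log₂(0.04) = 0.1858
Sum: 0.2435 + 0.4199 + 0.5100 + 0.1858 = 1.359 bits.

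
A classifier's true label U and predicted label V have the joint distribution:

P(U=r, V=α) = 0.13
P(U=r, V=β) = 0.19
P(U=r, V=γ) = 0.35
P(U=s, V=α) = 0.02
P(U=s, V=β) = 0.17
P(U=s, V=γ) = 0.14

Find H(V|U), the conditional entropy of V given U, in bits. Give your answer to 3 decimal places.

Marginals: p(U) = (0.6700, 0.3300), p(V) = (0.1500, 0.3600, 0.4900).
H(V|U) = Σ p(U) · H(V|U=·).
  U=r: p=0.6700, H(V|U=r) = 1.4640
  U=s: p=0.3300, H(V|U=s) = 1.2629
Weighted sum = 1.398 bits.

1.398 bits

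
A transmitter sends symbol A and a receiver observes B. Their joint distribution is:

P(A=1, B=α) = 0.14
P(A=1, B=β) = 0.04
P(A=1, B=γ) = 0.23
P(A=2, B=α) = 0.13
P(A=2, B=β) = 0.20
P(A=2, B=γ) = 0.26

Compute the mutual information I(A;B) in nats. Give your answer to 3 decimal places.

0.043 nats

Marginals: p(A) = (0.4100, 0.5900), p(B) = (0.2700, 0.2400, 0.4900).
I(A;B) = Σ p(x,y)·ln[p(x,y)/(p(x)p(y))].
  (1,α): 0.14·ln(1.2647) = 0.0329
  (1,β): 0.04·ln(0.4065) = -0.0360
  (1,γ): 0.23·ln(1.1448) = 0.0311
  (2,α): 0.13·ln(0.8161) = -0.0264
  (2,β): 0.20·ln(1.4124) = 0.0691
  (2,γ): 0.26·ln(0.8993) = -0.0276
Sum = 0.043 nats.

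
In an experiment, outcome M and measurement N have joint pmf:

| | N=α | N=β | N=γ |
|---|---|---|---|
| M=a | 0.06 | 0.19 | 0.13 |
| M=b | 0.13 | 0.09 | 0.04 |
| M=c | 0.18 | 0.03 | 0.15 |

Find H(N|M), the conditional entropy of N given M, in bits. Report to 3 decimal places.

Marginals: p(M) = (0.3800, 0.2600, 0.3600), p(N) = (0.3700, 0.3100, 0.3200).
H(N|M) = Σ p(M) · H(N|M=·).
  M=a: p=0.3800, H(N|M=a) = 1.4499
  M=b: p=0.2600, H(N|M=b) = 1.4452
  M=c: p=0.3600, H(N|M=c) = 1.3250
Weighted sum = 1.404 bits.

1.404 bits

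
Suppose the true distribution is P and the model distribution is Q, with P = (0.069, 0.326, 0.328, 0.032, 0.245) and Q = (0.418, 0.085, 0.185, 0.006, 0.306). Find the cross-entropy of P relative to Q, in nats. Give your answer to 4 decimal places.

H(P,Q) = −Σ p·ln q.
  −0.069·ln(0.418) = 0.06019
  −0.326·ln(0.085) = 0.80362
  −0.328·ln(0.185) = 0.55347
  −0.032·ln(0.006) = 0.16371
  −0.245·ln(0.306) = 0.29012
H(P,Q) = 1.8711 nats.

1.8711 nats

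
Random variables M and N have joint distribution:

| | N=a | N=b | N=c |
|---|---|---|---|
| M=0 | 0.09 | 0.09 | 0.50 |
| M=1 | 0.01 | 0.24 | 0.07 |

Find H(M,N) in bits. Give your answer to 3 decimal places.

H(M,N) = −Σ p(x,y)·log₂ p(x,y) over all 6 cells.
  cell (0,a): −0.09·log₂0.09 = 0.3127
  cell (0,b): −0.09·log₂0.09 = 0.3127
  cell (0,c): −0.50·log₂0.50 = 0.5000
  cell (1,a): −0.01·log₂0.01 = 0.0664
  cell (1,b): −0.24·log₂0.24 = 0.4941
  cell (1,c): −0.07·log₂0.07 = 0.2686
Sum = 1.954 bits.

1.954 bits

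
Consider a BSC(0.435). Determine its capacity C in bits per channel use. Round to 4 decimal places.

Binary symmetric channel: C = 1 − h₂(ε) where h₂ is the binary entropy function.
h₂(0.435) = −0.435·log₂0.435 − 0.565·log₂0.565 = 0.9878.
C = 1 − 0.9878 = 0.0122 bits per channel use.

0.0122 bits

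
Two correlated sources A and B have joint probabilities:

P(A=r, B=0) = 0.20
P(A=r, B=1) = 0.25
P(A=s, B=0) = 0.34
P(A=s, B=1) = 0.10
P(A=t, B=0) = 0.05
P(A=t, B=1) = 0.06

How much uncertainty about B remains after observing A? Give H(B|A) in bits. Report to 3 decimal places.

0.896 bits

Chain rule: H(B|A) = H(A,B) − H(A).
Marginals: p(A) = (0.4500, 0.4400, 0.1100), p(B) = (0.5900, 0.4100).
H(A,B) = 2.2854 bits; H(A) = 1.3898 bits.
H(B|A) = 2.2854 − 1.3898 = 0.896 bits.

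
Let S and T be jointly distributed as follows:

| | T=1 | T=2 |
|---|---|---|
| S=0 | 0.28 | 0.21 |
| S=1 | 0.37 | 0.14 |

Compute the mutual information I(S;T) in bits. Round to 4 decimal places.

0.0189 bits

Marginals: p(S) = (0.4900, 0.5100), p(T) = (0.6500, 0.3500).
I(S;T) = H(S) + H(T) − H(S,T).
H(S) = 0.9997, H(T) = 0.9341, H(S,T) = 1.9149.
I(S;T) = 0.9997 + 0.9341 − 1.9149 = 0.0189 bits.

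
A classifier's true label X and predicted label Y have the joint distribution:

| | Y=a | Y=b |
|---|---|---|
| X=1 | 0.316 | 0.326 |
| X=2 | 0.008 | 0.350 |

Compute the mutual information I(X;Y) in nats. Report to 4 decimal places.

Marginals: p(X) = (0.6420, 0.3580), p(Y) = (0.3240, 0.6760).
I(X;Y) = H(X) + H(Y) − H(X,Y).
H(X) = 0.6523, H(Y) = 0.6298, H(X,Y) = 1.1355.
I(X;Y) = 0.6523 + 0.6298 − 1.1355 = 0.1466 nats.

0.1466 nats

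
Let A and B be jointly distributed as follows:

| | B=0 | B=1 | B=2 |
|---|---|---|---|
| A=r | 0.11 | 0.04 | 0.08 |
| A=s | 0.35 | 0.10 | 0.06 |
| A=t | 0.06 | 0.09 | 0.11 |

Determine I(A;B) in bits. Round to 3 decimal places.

0.127 bits

Marginals: p(A) = (0.2300, 0.5100, 0.2600), p(B) = (0.5200, 0.2300, 0.2500).
I(A;B) = Σ p(x,y)·log₂[p(x,y)/(p(x)p(y))].
  (r,0): 0.11·log₂(0.9197) = -0.0133
  (r,1): 0.04·log₂(0.7561) = -0.0161
  (r,2): 0.08·log₂(1.3913) = 0.0381
  (s,0): 0.35·log₂(1.3198) = 0.1401
  (s,1): 0.10·log₂(0.8525) = -0.0230
  (s,2): 0.06·log₂(0.4706) = -0.0652
  (t,0): 0.06·log₂(0.4438) = -0.0703
  (t,1): 0.09·log₂(1.5050) = 0.0531
  (t,2): 0.11·log₂(1.6923) = 0.0835
Sum = 0.127 bits.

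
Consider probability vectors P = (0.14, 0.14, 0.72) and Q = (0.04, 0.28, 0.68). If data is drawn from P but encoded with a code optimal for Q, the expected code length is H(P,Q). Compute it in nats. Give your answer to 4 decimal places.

0.9065 nats

H(P,Q) = −Σ p·ln q.
  −0.14·ln(0.04) = 0.45064
  −0.14·ln(0.28) = 0.17822
  −0.72·ln(0.68) = 0.27768
H(P,Q) = 0.9065 nats.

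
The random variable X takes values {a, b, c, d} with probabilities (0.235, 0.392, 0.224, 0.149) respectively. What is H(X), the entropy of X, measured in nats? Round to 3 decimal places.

1.326 nats

H(X) = −Σ p·ln p.
  −(0.235)·ln(0.235) = 0.3403
  −(0.392)·ln(0.392) = 0.3671
  −(0.224)·ln(0.224) = 0.3351
  −(0.149)·ln(0.149) = 0.2837
Sum: 0.3403 + 0.3671 + 0.3351 + 0.2837 = 1.326 nats.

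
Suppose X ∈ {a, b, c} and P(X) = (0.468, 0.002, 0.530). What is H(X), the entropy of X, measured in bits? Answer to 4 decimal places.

H(X) = −Σ p·log₂ p.
  −(0.468)·log₂(0.468) = 0.51266
  −(0.002)·log₂(0.002) = 0.01793
  −(0.530)·log₂(0.530) = 0.48545
Sum: 0.51266 + 0.01793 + 0.48545 = 1.0160 bits.

1.0160 bits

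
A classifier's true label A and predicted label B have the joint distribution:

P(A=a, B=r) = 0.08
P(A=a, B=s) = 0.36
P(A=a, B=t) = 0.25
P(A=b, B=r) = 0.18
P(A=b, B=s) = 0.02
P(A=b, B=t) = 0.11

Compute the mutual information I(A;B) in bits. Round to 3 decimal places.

Marginals: p(A) = (0.6900, 0.3100), p(B) = (0.2600, 0.3800, 0.3600).
I(A;B) = Σ p(x,y)·log₂[p(x,y)/(p(x)p(y))].
  (a,r): 0.08·log₂(0.4459) = -0.0932
  (a,s): 0.36·log₂(1.3730) = 0.1646
  (a,t): 0.25·log₂(1.0064) = 0.0023
  (b,r): 0.18·log₂(2.2333) = 0.2086
  (b,s): 0.02·log₂(0.1698) = -0.0512
  (b,t): 0.11·log₂(0.9857) = -0.0023
Sum = 0.229 bits.

0.229 bits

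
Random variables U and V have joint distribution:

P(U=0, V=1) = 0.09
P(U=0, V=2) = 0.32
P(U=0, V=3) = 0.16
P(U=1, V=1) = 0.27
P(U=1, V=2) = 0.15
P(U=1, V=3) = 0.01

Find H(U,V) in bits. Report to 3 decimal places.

H(U,V) = −Σ p(x,y)·log₂ p(x,y) over all 6 cells.
  cell (0,1): −0.09·log₂0.09 = 0.3127
  cell (0,2): −0.32·log₂0.32 = 0.5260
  cell (0,3): −0.16·log₂0.16 = 0.4230
  cell (1,1): −0.27·log₂0.27 = 0.5100
  cell (1,2): −0.15·log₂0.15 = 0.4105
  cell (1,3): −0.01·log₂0.01 = 0.0664
Sum = 2.249 bits.

2.249 bits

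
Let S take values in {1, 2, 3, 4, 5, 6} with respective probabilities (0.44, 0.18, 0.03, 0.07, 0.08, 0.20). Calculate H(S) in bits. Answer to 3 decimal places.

2.143 bits

H(S) = −Σ p·log₂ p.
  −(0.44)·log₂(0.44) = 0.5211
  −(0.18)·log₂(0.18) = 0.4453
  −(0.03)·log₂(0.03) = 0.1518
  −(0.07)·log₂(0.07) = 0.2686
  −(0.08)·log₂(0.08) = 0.2915
  −(0.20)·log₂(0.20) = 0.4644
Sum: 0.5211 + 0.4453 + 0.1518 + 0.2686 + 0.2915 + 0.4644 = 2.143 bits.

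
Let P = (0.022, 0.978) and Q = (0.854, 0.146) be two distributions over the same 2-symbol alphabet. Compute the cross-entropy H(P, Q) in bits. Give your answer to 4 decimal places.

2.7199 bits

H(P,Q) = −Σ p·log₂ q.
  −0.022·log₂(0.854) = 0.00501
  −0.978·log₂(0.146) = 2.71489
H(P,Q) = 2.7199 bits.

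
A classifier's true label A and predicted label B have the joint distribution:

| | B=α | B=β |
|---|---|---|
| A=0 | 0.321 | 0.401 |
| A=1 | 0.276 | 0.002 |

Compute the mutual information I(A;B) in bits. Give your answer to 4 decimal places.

0.2400 bits

Marginals: p(A) = (0.7220, 0.2780), p(B) = (0.5970, 0.4030).
I(A;B) = H(A) + H(B) − H(A,B).
H(A) = 0.8527, H(B) = 0.9727, H(A,B) = 1.5854.
I(A;B) = 0.8527 + 0.9727 − 1.5854 = 0.2400 bits.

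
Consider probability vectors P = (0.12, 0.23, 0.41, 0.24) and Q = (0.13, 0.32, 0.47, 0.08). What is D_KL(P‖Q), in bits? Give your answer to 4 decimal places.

D(P‖Q) = Σ p·log₂(p/q).
  0.12·log₂(0.12/0.13) = -0.01386
  0.23·log₂(0.23/0.32) = -0.10958
  0.41·log₂(0.41/0.47) = -0.08079
  0.24·log₂(0.24/0.08) = 0.38039
D(P‖Q) = 0.1762 bits.

0.1762 bits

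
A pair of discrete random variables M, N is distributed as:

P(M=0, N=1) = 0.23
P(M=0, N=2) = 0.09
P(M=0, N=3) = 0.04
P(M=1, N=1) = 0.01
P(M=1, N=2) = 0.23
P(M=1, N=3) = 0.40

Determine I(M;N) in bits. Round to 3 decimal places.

Marginals: p(M) = (0.3600, 0.6400), p(N) = (0.2400, 0.3200, 0.4400).
I(M;N) = Σ p(x,y)·log₂[p(x,y)/(p(x)p(y))].
  (0,1): 0.23·log₂(2.6620) = 0.3249
  (0,2): 0.09·log₂(0.7812) = -0.0321
  (0,3): 0.04·log₂(0.2525) = -0.0794
  (1,1): 0.01·log₂(0.0651) = -0.0394
  (1,2): 0.23·log₂(1.1230) = 0.0385
  (1,3): 0.40·log₂(1.4205) = 0.2025
Sum = 0.415 bits.

0.415 bits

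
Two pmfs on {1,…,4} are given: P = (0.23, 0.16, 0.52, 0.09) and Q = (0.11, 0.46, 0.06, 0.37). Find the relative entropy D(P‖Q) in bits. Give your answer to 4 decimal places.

D(P‖Q) = Σ p·log₂(p/q).
  0.23·log₂(0.23/0.11) = 0.24475
  0.16·log₂(0.16/0.46) = -0.24377
  0.52·log₂(0.52/0.06) = 1.62005
  0.09·log₂(0.09/0.37) = -0.18356
D(P‖Q) = 1.4375 bits.

1.4375 bits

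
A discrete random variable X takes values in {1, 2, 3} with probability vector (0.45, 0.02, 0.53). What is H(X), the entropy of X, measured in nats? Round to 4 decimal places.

H(X) = −Σ p·ln p.
  −(0.45)·ln(0.45) = 0.35933
  −(0.02)·ln(0.02) = 0.07824
  −(0.53)·ln(0.53) = 0.33649
Sum: 0.35933 + 0.07824 + 0.33649 = 0.7741 nats.

0.7741 nats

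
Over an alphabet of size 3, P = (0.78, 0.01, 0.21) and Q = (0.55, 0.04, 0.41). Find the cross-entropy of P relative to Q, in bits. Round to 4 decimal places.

0.9893 bits

H(P,Q) = −Σ p·log₂ q.
  −0.78·log₂(0.55) = 0.67275
  −0.01·log₂(0.04) = 0.04644
  −0.21·log₂(0.41) = 0.27012
H(P,Q) = 0.9893 bits.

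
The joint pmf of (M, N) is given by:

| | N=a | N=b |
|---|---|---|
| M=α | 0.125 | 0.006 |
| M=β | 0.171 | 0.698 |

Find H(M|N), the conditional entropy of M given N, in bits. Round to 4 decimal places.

0.3407 bits

Marginals: p(M) = (0.1310, 0.8690), p(N) = (0.2960, 0.7040).
H(M|N) = Σ p(N) · H(M|N=·).
  N=a: p=0.2960, H(M|N=a) = 0.9825
  N=b: p=0.7040, H(M|N=b) = 0.0708
Weighted sum = 0.3407 bits.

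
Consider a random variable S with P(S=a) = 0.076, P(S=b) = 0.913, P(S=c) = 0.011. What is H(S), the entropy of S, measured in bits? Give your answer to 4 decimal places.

0.4740 bits

H(S) = −Σ p·log₂ p.
  −(0.076)·log₂(0.076) = 0.28256
  −(0.913)·log₂(0.913) = 0.11989
  −(0.011)·log₂(0.011) = 0.07157
Sum: 0.28256 + 0.11989 + 0.07157 = 0.4740 bits.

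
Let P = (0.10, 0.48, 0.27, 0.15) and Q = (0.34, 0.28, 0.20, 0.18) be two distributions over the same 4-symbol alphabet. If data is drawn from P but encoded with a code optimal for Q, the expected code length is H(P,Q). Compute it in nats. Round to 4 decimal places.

H(P,Q) = −Σ p·ln q.
  −0.10·ln(0.34) = 0.10788
  −0.48·ln(0.28) = 0.61102
  −0.27·ln(0.20) = 0.43455
  −0.15·ln(0.18) = 0.25722
H(P,Q) = 1.4107 nats.

1.4107 nats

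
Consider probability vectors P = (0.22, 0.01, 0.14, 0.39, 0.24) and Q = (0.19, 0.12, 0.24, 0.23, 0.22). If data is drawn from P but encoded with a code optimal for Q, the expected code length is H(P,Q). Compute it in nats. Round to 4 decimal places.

H(P,Q) = −Σ p·ln q.
  −0.22·ln(0.19) = 0.36536
  −0.01·ln(0.12) = 0.02120
  −0.14·ln(0.24) = 0.19980
  −0.39·ln(0.23) = 0.57317
  −0.24·ln(0.22) = 0.36339
H(P,Q) = 1.5229 nats.

1.5229 nats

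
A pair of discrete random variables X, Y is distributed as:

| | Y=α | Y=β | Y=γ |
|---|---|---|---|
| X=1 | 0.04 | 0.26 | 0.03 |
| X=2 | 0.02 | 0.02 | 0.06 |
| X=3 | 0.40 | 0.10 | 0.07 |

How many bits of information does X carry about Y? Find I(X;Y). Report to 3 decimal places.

0.349 bits

Marginals: p(X) = (0.3300, 0.1000, 0.5700), p(Y) = (0.4600, 0.3800, 0.1600).
I(X;Y) = Σ p(x,y)·log₂[p(x,y)/(p(x)p(y))].
  (1,α): 0.04·log₂(0.2635) = -0.0770
  (1,β): 0.26·log₂(2.0734) = 0.2735
  (1,γ): 0.03·log₂(0.5682) = -0.0245
  (2,α): 0.02·log₂(0.4348) = -0.0240
  (2,β): 0.02·log₂(0.5263) = -0.0185
  (2,γ): 0.06·log₂(3.7500) = 0.1144
  (3,α): 0.40·log₂(1.5256) = 0.2437
  (3,β): 0.10·log₂(0.4617) = -0.1115
  (3,γ): 0.07·log₂(0.7675) = -0.0267
Sum = 0.349 bits.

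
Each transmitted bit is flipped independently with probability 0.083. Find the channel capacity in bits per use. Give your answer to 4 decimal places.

Binary symmetric channel: C = 1 − h₂(ε) where h₂ is the binary entropy function.
h₂(0.083) = −0.083·log₂0.083 − 0.917·log₂0.917 = 0.4127.
C = 1 − 0.4127 = 0.5873 bits per channel use.

0.5873 bits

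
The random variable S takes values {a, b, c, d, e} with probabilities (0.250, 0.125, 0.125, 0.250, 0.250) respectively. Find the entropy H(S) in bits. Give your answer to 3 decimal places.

H(S) = −Σ p·log₂ p.
  −(0.250)·log₂(0.250) = 0.5000
  −(0.125)·log₂(0.125) = 0.3750
  −(0.125)·log₂(0.125) = 0.3750
  −(0.250)·log₂(0.250) = 0.5000
  −(0.250)·log₂(0.250) = 0.5000
Sum: 0.5000 + 0.3750 + 0.3750 + 0.5000 + 0.5000 = 2.250 bits.

2.250 bits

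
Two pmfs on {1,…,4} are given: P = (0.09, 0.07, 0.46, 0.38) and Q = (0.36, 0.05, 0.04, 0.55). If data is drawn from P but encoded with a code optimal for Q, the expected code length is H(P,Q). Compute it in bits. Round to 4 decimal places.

2.8991 bits

H(P,Q) = −Σ p·log₂ q.
  −0.09·log₂(0.36) = 0.13265
  −0.07·log₂(0.05) = 0.30253
  −0.46·log₂(0.04) = 2.13617
  −0.38·log₂(0.55) = 0.32775
H(P,Q) = 2.8991 bits.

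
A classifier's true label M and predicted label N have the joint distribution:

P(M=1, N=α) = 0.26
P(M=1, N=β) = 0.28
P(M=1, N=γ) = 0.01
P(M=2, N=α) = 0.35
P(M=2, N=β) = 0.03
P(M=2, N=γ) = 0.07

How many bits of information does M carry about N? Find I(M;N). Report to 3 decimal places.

Marginals: p(M) = (0.5500, 0.4500), p(N) = (0.6100, 0.3100, 0.0800).
I(M;N) = H(M) + H(N) − H(M,N).
H(M) = 0.9928, H(N) = 1.2503, H(M,N) = 2.0364.
I(M;N) = 0.9928 + 1.2503 − 2.0364 = 0.207 bits.

0.207 bits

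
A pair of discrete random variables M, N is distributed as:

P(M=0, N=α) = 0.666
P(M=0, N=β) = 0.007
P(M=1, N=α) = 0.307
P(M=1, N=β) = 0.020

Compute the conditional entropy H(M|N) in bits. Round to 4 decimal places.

Marginals: p(M) = (0.6730, 0.3270), p(N) = (0.9730, 0.0270).
H(M|N) = Σ p(N) · H(M|N=·).
  N=α: p=0.9730, H(M|N=α) = 0.8994
  N=β: p=0.0270, H(M|N=β) = 0.8256
Weighted sum = 0.8974 bits.

0.8974 bits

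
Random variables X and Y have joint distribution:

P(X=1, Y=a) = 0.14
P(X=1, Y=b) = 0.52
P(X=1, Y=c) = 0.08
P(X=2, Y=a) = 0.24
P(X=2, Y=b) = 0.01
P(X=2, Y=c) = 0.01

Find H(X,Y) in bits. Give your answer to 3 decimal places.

H(X,Y) = −Σ p(x,y)·log₂ p(x,y) over all 6 cells.
  cell (1,a): −0.14·log₂0.14 = 0.3971
  cell (1,b): −0.52·log₂0.52 = 0.4906
  cell (1,c): −0.08·log₂0.08 = 0.2915
  cell (2,a): −0.24·log₂0.24 = 0.4941
  cell (2,b): −0.01·log₂0.01 = 0.0664
  cell (2,c): −0.01·log₂0.01 = 0.0664
Sum = 1.806 bits.

1.806 bits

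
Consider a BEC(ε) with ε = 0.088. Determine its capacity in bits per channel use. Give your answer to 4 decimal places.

0.9120 bits

Binary erasure channel: capacity C = 1 − ε.
C = 1 − 0.088 = 0.9120 bits per channel use.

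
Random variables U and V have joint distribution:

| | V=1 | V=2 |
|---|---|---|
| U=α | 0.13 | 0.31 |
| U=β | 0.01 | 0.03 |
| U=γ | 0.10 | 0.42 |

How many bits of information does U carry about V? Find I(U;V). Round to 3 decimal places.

Marginals: p(U) = (0.4400, 0.0400, 0.5200), p(V) = (0.2400, 0.7600).
I(U;V) = Σ p(x,y)·log₂[p(x,y)/(p(x)p(y))].
  (α,1): 0.13·log₂(1.2311) = 0.0390
  (α,2): 0.31·log₂(0.9270) = -0.0339
  (β,1): 0.01·log₂(1.0417) = 0.0006
  (β,2): 0.03·log₂(0.9868) = -0.0006
  (γ,1): 0.10·log₂(0.8013) = -0.0320
  (γ,2): 0.42·log₂(1.0628) = 0.0369
Sum = 0.010 bits.

0.010 bits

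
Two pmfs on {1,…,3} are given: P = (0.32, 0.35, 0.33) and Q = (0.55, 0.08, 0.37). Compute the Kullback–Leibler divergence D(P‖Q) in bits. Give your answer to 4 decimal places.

D(P‖Q) = Σ p·log₂(p/q).
  0.32·log₂(0.32/0.55) = -0.25004
  0.35·log₂(0.35/0.08) = 0.74525
  0.33·log₂(0.33/0.37) = -0.05447
D(P‖Q) = 0.4407 bits.

0.4407 bits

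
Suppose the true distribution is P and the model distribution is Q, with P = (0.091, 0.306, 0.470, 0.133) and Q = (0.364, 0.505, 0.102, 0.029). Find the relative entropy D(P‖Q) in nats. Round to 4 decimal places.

D(P‖Q) = Σ p·ln(p/q).
  0.091·ln(0.091/0.364) = -0.12615
  0.306·ln(0.306/0.505) = -0.15330
  0.470·ln(0.470/0.102) = 0.71805
  0.133·ln(0.133/0.029) = 0.20257
D(P‖Q) = 0.6412 nats.

0.6412 nats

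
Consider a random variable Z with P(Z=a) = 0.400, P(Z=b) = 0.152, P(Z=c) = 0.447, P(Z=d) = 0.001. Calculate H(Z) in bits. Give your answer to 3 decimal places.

1.471 bits

H(Z) = −Σ p·log₂ p.
  −(0.400)·log₂(0.400) = 0.5288
  −(0.152)·log₂(0.152) = 0.4131
  −(0.447)·log₂(0.447) = 0.5193
  −(0.001)·log₂(0.001) = 0.0100
Sum: 0.5288 + 0.4131 + 0.5193 + 0.0100 = 1.471 bits.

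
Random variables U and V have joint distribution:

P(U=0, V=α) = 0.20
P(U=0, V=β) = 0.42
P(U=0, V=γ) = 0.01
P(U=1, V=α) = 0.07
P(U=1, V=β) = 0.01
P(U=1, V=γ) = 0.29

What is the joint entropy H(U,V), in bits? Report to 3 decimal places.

1.909 bits

H(U,V) = −Σ p(x,y)·log₂ p(x,y) over all 6 cells.
  cell (0,α): −0.20·log₂0.20 = 0.4644
  cell (0,β): −0.42·log₂0.42 = 0.5256
  cell (0,γ): −0.01·log₂0.01 = 0.0664
  cell (1,α): −0.07·log₂0.07 = 0.2686
  cell (1,β): −0.01·log₂0.01 = 0.0664
  cell (1,γ): −0.29·log₂0.29 = 0.5179
Sum = 1.909 bits.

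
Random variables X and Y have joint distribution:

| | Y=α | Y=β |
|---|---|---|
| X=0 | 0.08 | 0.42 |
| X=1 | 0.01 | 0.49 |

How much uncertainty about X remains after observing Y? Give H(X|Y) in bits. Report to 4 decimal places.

Chain rule: H(X|Y) = H(X,Y) − H(Y).
Marginals: p(X) = (0.5000, 0.5000), p(Y) = (0.0900, 0.9100).
H(X,Y) = 1.3879 bits; H(Y) = 0.4365 bits.
H(X|Y) = 1.3879 − 0.4365 = 0.9514 bits.

0.9514 bits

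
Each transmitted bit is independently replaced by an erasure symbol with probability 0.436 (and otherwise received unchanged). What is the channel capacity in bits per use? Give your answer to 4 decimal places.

0.5640 bits

Binary erasure channel: capacity C = 1 − ε.
C = 1 − 0.436 = 0.5640 bits per channel use.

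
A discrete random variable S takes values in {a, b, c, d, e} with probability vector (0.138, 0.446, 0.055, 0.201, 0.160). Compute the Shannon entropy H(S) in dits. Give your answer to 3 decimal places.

H(S) = −Σ p·log₁₀ p.
  −(0.138)·log₁₀(0.138) = 0.1187
  −(0.446)·log₁₀(0.446) = 0.1564
  −(0.055)·log₁₀(0.055) = 0.0693
  −(0.201)·log₁₀(0.201) = 0.1401
  −(0.160)·log₁₀(0.160) = 0.1273
Sum: 0.1187 + 0.1564 + 0.0693 + 0.1401 + 0.1273 = 0.612 dits.

0.612 dits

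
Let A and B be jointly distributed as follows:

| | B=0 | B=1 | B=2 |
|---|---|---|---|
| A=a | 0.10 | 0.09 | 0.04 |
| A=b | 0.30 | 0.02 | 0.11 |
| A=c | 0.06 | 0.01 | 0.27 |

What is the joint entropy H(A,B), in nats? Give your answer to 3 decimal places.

H(A,B) = −Σ p(x,y)·ln p(x,y) over all 9 cells.
  cell (a,0): −0.10·ln0.10 = 0.2303
  cell (a,1): −0.09·ln0.09 = 0.2167
  cell (a,2): −0.04·ln0.04 = 0.1288
  cell (b,0): −0.30·ln0.30 = 0.3612
  cell (b,1): −0.02·ln0.02 = 0.0782
  cell (b,2): −0.11·ln0.11 = 0.2428
  cell (c,0): −0.06·ln0.06 = 0.1688
  cell (c,1): −0.01·ln0.01 = 0.0461
  cell (c,2): −0.27·ln0.27 = 0.3535
Sum = 1.826 nats.

1.826 nats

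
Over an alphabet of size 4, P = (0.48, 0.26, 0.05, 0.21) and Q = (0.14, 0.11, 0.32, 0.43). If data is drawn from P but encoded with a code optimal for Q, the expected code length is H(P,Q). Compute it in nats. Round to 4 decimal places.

H(P,Q) = −Σ p·ln q.
  −0.48·ln(0.14) = 0.94373
  −0.26·ln(0.11) = 0.57389
  −0.05·ln(0.32) = 0.05697
  −0.21·ln(0.43) = 0.17723
H(P,Q) = 1.7518 nats.

1.7518 nats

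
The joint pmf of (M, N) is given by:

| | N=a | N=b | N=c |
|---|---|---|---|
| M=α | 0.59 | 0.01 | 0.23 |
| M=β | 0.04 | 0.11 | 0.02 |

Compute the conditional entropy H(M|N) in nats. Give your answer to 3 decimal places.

Marginals: p(M) = (0.8300, 0.1700), p(N) = (0.6300, 0.1200, 0.2500).
H(M|N) = Σ p(N) · H(M|N=·).
  N=a: p=0.6300, H(M|N=a) = 0.2365
  N=b: p=0.1200, H(M|N=b) = 0.2868
  N=c: p=0.2500, H(M|N=c) = 0.2788
Weighted sum = 0.253 nats.

0.253 nats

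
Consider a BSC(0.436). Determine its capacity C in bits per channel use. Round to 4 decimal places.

0.0119 bits

Binary symmetric channel: C = 1 − h₂(ε) where h₂ is the binary entropy function.
h₂(0.436) = −0.436·log₂0.436 − 0.564·log₂0.564 = 0.9881.
C = 1 − 0.9881 = 0.0119 bits per channel use.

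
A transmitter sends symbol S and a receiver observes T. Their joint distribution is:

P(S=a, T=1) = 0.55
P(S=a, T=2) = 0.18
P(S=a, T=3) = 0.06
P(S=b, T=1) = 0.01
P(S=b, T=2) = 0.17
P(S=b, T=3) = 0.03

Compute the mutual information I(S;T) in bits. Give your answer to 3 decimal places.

Marginals: p(S) = (0.7900, 0.2100), p(T) = (0.5600, 0.3500, 0.0900).
I(S;T) = H(S) + H(T) − H(S,T).
H(S) = 0.7415, H(T) = 1.3112, H(S,T) = 1.8160.
I(S;T) = 0.7415 + 1.3112 − 1.8160 = 0.237 bits.

0.237 bits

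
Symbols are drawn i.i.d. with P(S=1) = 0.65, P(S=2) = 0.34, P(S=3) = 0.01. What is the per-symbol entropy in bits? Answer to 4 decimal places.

0.9996 bits

H(S) = −Σ p·log₂ p.
  −(0.65)·log₂(0.65) = 0.40397
  −(0.34)·log₂(0.34) = 0.52917
  −(0.01)·log₂(0.01) = 0.06644
Sum: 0.40397 + 0.52917 + 0.06644 = 0.9996 bits.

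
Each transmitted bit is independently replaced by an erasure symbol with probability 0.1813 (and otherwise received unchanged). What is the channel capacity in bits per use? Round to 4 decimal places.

Binary erasure channel: capacity C = 1 − ε.
C = 1 − 0.1813 = 0.8187 bits per channel use.

0.8187 bits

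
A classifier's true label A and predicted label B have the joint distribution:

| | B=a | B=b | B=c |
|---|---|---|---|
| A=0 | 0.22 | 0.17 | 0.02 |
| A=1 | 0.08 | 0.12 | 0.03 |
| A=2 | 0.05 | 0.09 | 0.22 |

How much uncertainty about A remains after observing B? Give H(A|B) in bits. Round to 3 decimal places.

1.277 bits

Marginals: p(A) = (0.4100, 0.2300, 0.3600), p(B) = (0.3500, 0.3800, 0.2700).
H(A|B) = Σ p(B) · H(A|B=·).
  B=a: p=0.3500, H(A|B=a) = 1.3088
  B=b: p=0.3800, H(A|B=b) = 1.5365
  B=c: p=0.2700, H(A|B=c) = 0.8711
Weighted sum = 1.277 bits.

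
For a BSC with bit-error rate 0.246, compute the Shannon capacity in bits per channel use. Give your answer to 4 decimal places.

Binary symmetric channel: C = 1 − h₂(ε) where h₂ is the binary entropy function.
h₂(0.246) = −0.246·log₂0.246 − 0.754·log₂0.754 = 0.8049.
C = 1 − 0.8049 = 0.1951 bits per channel use.

0.1951 bits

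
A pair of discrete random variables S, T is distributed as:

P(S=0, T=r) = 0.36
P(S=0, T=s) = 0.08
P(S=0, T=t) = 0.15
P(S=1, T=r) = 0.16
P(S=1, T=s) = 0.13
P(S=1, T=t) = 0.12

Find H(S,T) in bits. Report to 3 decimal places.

2.405 bits

H(S,T) = −Σ p(x,y)·log₂ p(x,y) over all 6 cells.
  cell (0,r): −0.36·log₂0.36 = 0.5306
  cell (0,s): −0.08·log₂0.08 = 0.2915
  cell (0,t): −0.15·log₂0.15 = 0.4105
  cell (1,r): −0.16·log₂0.16 = 0.4230
  cell (1,s): −0.13·log₂0.13 = 0.3826
  cell (1,t): −0.12·log₂0.12 = 0.3671
Sum = 2.405 bits.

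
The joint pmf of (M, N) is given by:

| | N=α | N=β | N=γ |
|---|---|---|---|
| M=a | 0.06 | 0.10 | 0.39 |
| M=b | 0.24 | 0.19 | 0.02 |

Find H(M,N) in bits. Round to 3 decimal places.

H(M,N) = −Σ p(x,y)·log₂ p(x,y) over all 6 cells.
  cell (a,α): −0.06·log₂0.06 = 0.2435
  cell (a,β): −0.10·log₂0.10 = 0.3322
  cell (a,γ): −0.39·log₂0.39 = 0.5298
  cell (b,α): −0.24·log₂0.24 = 0.4941
  cell (b,β): −0.19·log₂0.19 = 0.4552
  cell (b,γ): −0.02·log₂0.02 = 0.1129
Sum = 2.168 bits.

2.168 bits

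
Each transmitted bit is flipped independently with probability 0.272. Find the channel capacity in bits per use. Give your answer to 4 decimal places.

Binary symmetric channel: C = 1 − h₂(ε) where h₂ is the binary entropy function.
h₂(0.272) = −0.272·log₂0.272 − 0.728·log₂0.728 = 0.8443.
C = 1 − 0.8443 = 0.1557 bits per channel use.

0.1557 bits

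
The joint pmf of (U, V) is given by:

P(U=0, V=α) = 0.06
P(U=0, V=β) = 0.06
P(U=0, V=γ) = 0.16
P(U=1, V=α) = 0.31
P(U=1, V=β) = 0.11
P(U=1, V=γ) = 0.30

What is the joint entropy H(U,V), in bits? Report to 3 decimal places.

H(U,V) = −Σ p(x,y)·log₂ p(x,y) over all 6 cells.
  cell (0,α): −0.06·log₂0.06 = 0.2435
  cell (0,β): −0.06·log₂0.06 = 0.2435
  cell (0,γ): −0.16·log₂0.16 = 0.4230
  cell (1,α): −0.31·log₂0.31 = 0.5238
  cell (1,β): −0.11·log₂0.11 = 0.3503
  cell (1,γ): −0.30·log₂0.30 = 0.5211
Sum = 2.305 bits.

2.305 bits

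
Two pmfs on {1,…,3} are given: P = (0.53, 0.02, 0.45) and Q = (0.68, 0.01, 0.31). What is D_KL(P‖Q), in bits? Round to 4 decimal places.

D(P‖Q) = Σ p·log₂(p/q).
  0.53·log₂(0.53/0.68) = -0.19056
  0.02·log₂(0.02/0.01) = 0.02000
  0.45·log₂(0.45/0.31) = 0.24195
D(P‖Q) = 0.0714 bits.

0.0714 bits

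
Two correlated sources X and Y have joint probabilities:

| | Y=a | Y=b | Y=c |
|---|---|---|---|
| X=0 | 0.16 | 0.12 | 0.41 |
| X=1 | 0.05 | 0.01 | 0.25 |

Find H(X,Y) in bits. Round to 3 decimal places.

H(X,Y) = −Σ p(x,y)·log₂ p(x,y) over all 6 cells.
  cell (0,a): −0.16·log₂0.16 = 0.4230
  cell (0,b): −0.12·log₂0.12 = 0.3671
  cell (0,c): −0.41·log₂0.41 = 0.5274
  cell (1,a): −0.05·log₂0.05 = 0.2161
  cell (1,b): −0.01·log₂0.01 = 0.0664
  cell (1,c): −0.25·log₂0.25 = 0.5000
Sum = 2.100 bits.

2.100 bits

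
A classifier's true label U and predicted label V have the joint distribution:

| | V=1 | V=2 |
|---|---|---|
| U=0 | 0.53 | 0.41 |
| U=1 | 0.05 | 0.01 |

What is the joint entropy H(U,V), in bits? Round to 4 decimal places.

H(U,V) = −Σ p(x,y)·log₂ p(x,y) over all 4 cells.
  cell (0,1): −0.53·log₂0.53 = 0.48545
  cell (0,2): −0.41·log₂0.41 = 0.52738
  cell (1,1): −0.05·log₂0.05 = 0.21610
  cell (1,2): −0.01·log₂0.01 = 0.06644
Sum = 1.2954 bits.

1.2954 bits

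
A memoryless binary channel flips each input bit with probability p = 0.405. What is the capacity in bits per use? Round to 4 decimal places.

0.0262 bits

Binary symmetric channel: C = 1 − h₂(ε) where h₂ is the binary entropy function.
h₂(0.405) = −0.405·log₂0.405 − 0.595·log₂0.595 = 0.9738.
C = 1 − 0.9738 = 0.0262 bits per channel use.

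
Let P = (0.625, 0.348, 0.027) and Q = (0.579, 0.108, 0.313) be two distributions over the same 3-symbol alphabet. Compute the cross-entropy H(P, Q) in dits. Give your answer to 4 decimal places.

0.4983 dits

H(P,Q) = −Σ p·log₁₀ q.
  −0.625·log₁₀(0.579) = 0.14833
  −0.348·log₁₀(0.108) = 0.33637
  −0.027·log₁₀(0.313) = 0.01362
H(P,Q) = 0.4983 dits.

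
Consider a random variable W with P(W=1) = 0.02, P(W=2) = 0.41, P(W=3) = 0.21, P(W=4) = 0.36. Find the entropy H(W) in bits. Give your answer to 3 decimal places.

H(W) = −Σ p·log₂ p.
  −(0.02)·log₂(0.02) = 0.1129
  −(0.41)·log₂(0.41) = 0.5274
  −(0.21)·log₂(0.21) = 0.4728
  −(0.36)·log₂(0.36) = 0.5306
Sum: 0.1129 + 0.5274 + 0.4728 + 0.5306 = 1.644 bits.

1.644 bits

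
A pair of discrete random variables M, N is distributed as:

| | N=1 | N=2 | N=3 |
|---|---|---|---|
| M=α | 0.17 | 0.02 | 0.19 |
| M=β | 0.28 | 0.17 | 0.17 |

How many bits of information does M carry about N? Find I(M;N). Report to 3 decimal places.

0.076 bits

Marginals: p(M) = (0.3800, 0.6200), p(N) = (0.4500, 0.1900, 0.3600).
I(M;N) = H(M) + H(N) − H(M,N).
H(M) = 0.9580, H(N) = 1.5042, H(M,N) = 2.3861.
I(M;N) = 0.9580 + 1.5042 − 2.3861 = 0.076 bits.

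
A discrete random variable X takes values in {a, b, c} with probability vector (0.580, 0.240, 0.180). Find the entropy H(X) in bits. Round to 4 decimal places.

1.3952 bits

H(X) = −Σ p·log₂ p.
  −(0.580)·log₂(0.580) = 0.45581
  −(0.240)·log₂(0.240) = 0.49413
  −(0.180)·log₂(0.180) = 0.44531
Sum: 0.45581 + 0.49413 + 0.44531 = 1.3952 bits.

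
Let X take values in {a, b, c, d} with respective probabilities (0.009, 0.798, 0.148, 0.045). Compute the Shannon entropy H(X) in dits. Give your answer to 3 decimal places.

H(X) = −Σ p·log₁₀ p.
  −(0.009)·log₁₀(0.009) = 0.0184
  −(0.798)·log₁₀(0.798) = 0.0782
  −(0.148)·log₁₀(0.148) = 0.1228
  −(0.045)·log₁₀(0.045) = 0.0606
Sum: 0.0184 + 0.0782 + 0.1228 + 0.0606 = 0.280 dits.

0.280 dits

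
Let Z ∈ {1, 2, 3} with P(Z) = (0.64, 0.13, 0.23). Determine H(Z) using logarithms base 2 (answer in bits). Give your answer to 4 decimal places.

H(Z) = −Σ p·log₂ p.
  −(0.64)·log₂(0.64) = 0.41207
  −(0.13)·log₂(0.13) = 0.38264
  −(0.23)·log₂(0.23) = 0.48767
Sum: 0.41207 + 0.38264 + 0.48767 = 1.2824 bits.

1.2824 bits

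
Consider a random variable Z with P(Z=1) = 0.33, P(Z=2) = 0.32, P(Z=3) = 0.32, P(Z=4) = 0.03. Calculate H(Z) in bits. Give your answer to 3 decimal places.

H(Z) = −Σ p·log₂ p.
  −(0.33)·log₂(0.33) = 0.5278
  −(0.32)·log₂(0.32) = 0.5260
  −(0.32)·log₂(0.32) = 0.5260
  −(0.03)·log₂(0.03) = 0.1518
Sum: 0.5278 + 0.5260 + 0.5260 + 0.1518 = 1.732 bits.

1.732 bits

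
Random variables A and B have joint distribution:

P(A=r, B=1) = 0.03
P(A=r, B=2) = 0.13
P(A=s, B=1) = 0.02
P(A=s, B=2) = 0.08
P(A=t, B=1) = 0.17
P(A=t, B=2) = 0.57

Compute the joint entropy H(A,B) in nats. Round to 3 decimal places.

1.272 nats

H(A,B) = −Σ p(x,y)·ln p(x,y) over all 6 cells.
  cell (r,1): −0.03·ln0.03 = 0.1052
  cell (r,2): −0.13·ln0.13 = 0.2652
  cell (s,1): −0.02·ln0.02 = 0.0782
  cell (s,2): −0.08·ln0.08 = 0.2021
  cell (t,1): −0.17·ln0.17 = 0.3012
  cell (t,2): −0.57·ln0.57 = 0.3204
Sum = 1.272 nats.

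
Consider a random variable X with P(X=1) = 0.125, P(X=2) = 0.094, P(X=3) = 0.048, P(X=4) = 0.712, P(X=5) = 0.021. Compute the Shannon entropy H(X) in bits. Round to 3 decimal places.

H(X) = −Σ p·log₂ p.
  −(0.125)·log₂(0.125) = 0.3750
  −(0.094)·log₂(0.094) = 0.3207
  −(0.048)·log₂(0.048) = 0.2103
  −(0.712)·log₂(0.712) = 0.3489
  −(0.021)·log₂(0.021) = 0.1170
Sum: 0.3750 + 0.3207 + 0.2103 + 0.3489 + 0.1170 = 1.372 bits.

1.372 bits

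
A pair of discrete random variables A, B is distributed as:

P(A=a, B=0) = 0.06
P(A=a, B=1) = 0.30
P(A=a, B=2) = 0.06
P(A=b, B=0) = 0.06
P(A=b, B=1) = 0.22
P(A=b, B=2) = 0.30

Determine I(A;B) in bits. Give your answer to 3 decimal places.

0.116 bits

Marginals: p(A) = (0.4200, 0.5800), p(B) = (0.1200, 0.5200, 0.3600).
I(A;B) = H(A) + H(B) − H(A,B).
H(A) = 0.9815, H(B) = 1.3883, H(A,B) = 2.2534.
I(A;B) = 0.9815 + 1.3883 − 2.2534 = 0.116 bits.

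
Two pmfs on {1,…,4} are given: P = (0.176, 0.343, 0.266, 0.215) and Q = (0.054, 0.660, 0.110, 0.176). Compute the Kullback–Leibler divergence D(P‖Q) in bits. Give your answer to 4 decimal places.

0.3771 bits

D(P‖Q) = Σ p·log₂(p/q).
  0.176·log₂(0.176/0.054) = 0.30000
  0.343·log₂(0.343/0.660) = -0.32388
  0.266·log₂(0.266/0.110) = 0.33886
  0.215·log₂(0.215/0.176) = 0.06208
D(P‖Q) = 0.3771 bits.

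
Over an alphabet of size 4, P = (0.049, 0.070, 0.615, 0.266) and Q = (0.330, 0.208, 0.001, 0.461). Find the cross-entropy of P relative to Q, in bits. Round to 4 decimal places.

6.6631 bits

H(P,Q) = −Σ p·log₂ q.
  −0.049·log₂(0.330) = 0.07837
  −0.070·log₂(0.208) = 0.15857
  −0.615·log₂(0.001) = 6.12896
  −0.266·log₂(0.461) = 0.29716
H(P,Q) = 6.6631 bits.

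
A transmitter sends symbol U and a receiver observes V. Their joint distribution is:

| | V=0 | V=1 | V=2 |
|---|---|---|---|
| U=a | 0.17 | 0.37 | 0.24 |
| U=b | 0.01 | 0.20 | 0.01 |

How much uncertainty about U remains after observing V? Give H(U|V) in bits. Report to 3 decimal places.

Chain rule: H(U|V) = H(U,V) − H(V).
Marginals: p(U) = (0.7800, 0.2200), p(V) = (0.1800, 0.5700, 0.2500).
H(U,V) = 2.0567 bits; H(V) = 1.4076 bits.
H(U|V) = 2.0567 − 1.4076 = 0.649 bits.

0.649 bits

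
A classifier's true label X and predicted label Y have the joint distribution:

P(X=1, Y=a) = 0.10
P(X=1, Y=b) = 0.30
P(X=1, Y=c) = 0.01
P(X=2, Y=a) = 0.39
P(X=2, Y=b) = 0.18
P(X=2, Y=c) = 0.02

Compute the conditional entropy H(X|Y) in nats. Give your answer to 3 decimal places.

Chain rule: H(X|Y) = H(X,Y) − H(Y).
Marginals: p(X) = (0.4100, 0.5900), p(Y) = (0.4900, 0.4800, 0.0300).
H(X,Y) = 1.3916 nats; H(Y) = 0.8070 nats.
H(X|Y) = 1.3916 − 0.8070 = 0.585 nats.

0.585 nats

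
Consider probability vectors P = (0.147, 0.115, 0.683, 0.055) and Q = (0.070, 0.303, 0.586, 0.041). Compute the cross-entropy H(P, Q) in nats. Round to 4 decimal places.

H(P,Q) = −Σ p·ln q.
  −0.147·ln(0.070) = 0.39091
  −0.115·ln(0.303) = 0.13731
  −0.683·ln(0.586) = 0.36502
  −0.055·ln(0.041) = 0.17568
H(P,Q) = 1.0689 nats.

1.0689 nats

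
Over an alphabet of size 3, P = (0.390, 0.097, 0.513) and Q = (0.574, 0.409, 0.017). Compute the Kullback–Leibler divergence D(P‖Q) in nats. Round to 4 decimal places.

1.4575 nats

D(P‖Q) = Σ p·ln(p/q).
  0.390·ln(0.390/0.574) = -0.15073
  0.097·ln(0.097/0.409) = -0.13958
  0.513·ln(0.513/0.017) = 1.74782
D(P‖Q) = 1.4575 nats.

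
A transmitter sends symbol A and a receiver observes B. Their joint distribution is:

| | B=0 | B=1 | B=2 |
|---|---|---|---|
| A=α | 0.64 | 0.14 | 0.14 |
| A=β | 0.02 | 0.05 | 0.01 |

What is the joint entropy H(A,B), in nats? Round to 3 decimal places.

1.110 nats

H(A,B) = −Σ p(x,y)·ln p(x,y) over all 6 cells.
  cell (α,0): −0.64·ln0.64 = 0.2856
  cell (α,1): −0.14·ln0.14 = 0.2753
  cell (α,2): −0.14·ln0.14 = 0.2753
  cell (β,0): −0.02·ln0.02 = 0.0782
  cell (β,1): −0.05·ln0.05 = 0.1498
  cell (β,2): −0.01·ln0.01 = 0.0461
Sum = 1.110 nats.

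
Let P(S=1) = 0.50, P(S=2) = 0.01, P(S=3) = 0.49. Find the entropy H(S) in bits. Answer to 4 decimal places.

1.0707 bits

H(S) = −Σ p·log₂ p.
  −(0.50)·log₂(0.50) = 0.50000
  −(0.01)·log₂(0.01) = 0.06644
  −(0.49)·log₂(0.49) = 0.50428
Sum: 0.50000 + 0.06644 + 0.50428 = 1.0707 bits.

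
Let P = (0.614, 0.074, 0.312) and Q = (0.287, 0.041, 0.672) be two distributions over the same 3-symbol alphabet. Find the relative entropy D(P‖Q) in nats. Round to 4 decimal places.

D(P‖Q) = Σ p·ln(p/q).
  0.614·ln(0.614/0.287) = 0.46695
  0.074·ln(0.074/0.041) = 0.04370
  0.312·ln(0.312/0.672) = -0.23938
D(P‖Q) = 0.2713 nats.

0.2713 nats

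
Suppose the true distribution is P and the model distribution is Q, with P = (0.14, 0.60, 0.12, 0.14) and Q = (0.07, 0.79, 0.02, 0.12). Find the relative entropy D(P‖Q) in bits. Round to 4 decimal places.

D(P‖Q) = Σ p·log₂(p/q).
  0.14·log₂(0.14/0.07) = 0.14000
  0.60·log₂(0.60/0.79) = -0.23813
  0.12·log₂(0.12/0.02) = 0.31020
  0.14·log₂(0.14/0.12) = 0.03113
D(P‖Q) = 0.2432 bits.

0.2432 bits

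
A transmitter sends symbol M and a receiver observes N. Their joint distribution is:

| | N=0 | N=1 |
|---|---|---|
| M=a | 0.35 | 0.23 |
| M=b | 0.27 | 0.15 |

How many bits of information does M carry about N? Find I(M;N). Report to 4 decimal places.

Marginals: p(M) = (0.5800, 0.4200), p(N) = (0.6200, 0.3800).
I(M;N) = Σ p(x,y)·log₂[p(x,y)/(p(x)p(y))].
  (a,0): 0.35·log₂(0.9733) = -0.01366
  (a,1): 0.23·log₂(1.0436) = 0.01415
  (b,0): 0.27·log₂(1.0369) = 0.01410
  (b,1): 0.15·log₂(0.9398) = -0.01342
Sum = 0.0012 bits.

0.0012 bits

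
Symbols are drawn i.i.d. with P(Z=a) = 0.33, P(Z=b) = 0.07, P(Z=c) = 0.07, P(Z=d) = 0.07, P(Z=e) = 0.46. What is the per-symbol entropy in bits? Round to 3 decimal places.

1.849 bits

H(Z) = −Σ p·log₂ p.
  −(0.33)·log₂(0.33) = 0.5278
  −(0.07)·log₂(0.07) = 0.2686
  −(0.07)·log₂(0.07) = 0.2686
  −(0.07)·log₂(0.07) = 0.2686
  −(0.46)·log₂(0.46) = 0.5153
Sum: 0.5278 + 0.2686 + 0.2686 + 0.2686 + 0.5153 = 1.849 bits.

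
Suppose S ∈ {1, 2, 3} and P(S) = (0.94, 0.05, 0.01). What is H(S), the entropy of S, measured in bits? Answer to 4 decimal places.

0.3664 bits

H(S) = −Σ p·log₂ p.
  −(0.94)·log₂(0.94) = 0.08391
  −(0.05)·log₂(0.05) = 0.21610
  −(0.01)·log₂(0.01) = 0.06644
Sum: 0.08391 + 0.21610 + 0.06644 = 0.3664 bits.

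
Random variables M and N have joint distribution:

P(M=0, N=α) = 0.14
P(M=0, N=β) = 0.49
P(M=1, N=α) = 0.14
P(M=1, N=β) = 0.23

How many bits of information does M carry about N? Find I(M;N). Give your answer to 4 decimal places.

Marginals: p(M) = (0.6300, 0.3700), p(N) = (0.2800, 0.7200).
I(M;N) = H(M) + H(N) − H(M,N).
H(M) = 0.9507, H(N) = 0.8555, H(M,N) = 1.7862.
I(M;N) = 0.9507 + 0.8555 − 1.7862 = 0.0200 bits.

0.0200 bits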